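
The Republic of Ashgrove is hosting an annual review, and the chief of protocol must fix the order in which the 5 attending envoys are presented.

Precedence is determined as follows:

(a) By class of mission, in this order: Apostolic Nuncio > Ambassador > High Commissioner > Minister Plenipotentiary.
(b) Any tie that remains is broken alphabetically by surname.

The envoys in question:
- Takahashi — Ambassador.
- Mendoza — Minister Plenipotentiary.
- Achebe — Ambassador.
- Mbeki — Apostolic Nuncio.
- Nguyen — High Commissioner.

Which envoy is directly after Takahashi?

By class of mission: Mbeki (Apostolic Nuncio); then Achebe and Takahashi (Ambassador); then Nguyen (High Commissioner); then Mendoza (Minister Plenipotentiary).
Among Achebe and Takahashi, alphabetically by surname: Achebe before Takahashi.
Order: Mbeki, Achebe, Takahashi, Nguyen, Mendoza.

Nguyen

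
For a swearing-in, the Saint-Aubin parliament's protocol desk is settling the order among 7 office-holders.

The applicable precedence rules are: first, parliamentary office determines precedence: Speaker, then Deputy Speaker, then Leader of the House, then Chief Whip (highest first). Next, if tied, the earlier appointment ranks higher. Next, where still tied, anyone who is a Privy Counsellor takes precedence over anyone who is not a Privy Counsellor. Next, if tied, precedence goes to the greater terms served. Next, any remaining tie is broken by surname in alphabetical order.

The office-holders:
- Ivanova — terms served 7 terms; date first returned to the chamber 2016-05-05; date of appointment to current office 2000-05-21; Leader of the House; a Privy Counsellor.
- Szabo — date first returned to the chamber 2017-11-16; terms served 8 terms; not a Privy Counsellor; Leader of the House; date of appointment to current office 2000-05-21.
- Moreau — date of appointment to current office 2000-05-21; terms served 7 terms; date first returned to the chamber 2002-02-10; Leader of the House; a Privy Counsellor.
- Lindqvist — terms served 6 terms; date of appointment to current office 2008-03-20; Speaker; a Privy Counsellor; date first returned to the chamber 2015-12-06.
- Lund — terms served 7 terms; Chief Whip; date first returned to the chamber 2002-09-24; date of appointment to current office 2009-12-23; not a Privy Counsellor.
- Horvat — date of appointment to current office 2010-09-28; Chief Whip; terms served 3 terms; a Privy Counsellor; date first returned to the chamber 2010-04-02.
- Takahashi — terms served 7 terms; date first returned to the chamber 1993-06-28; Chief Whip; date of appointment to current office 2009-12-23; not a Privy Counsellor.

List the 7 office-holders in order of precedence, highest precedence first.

By parliamentary office: Lindqvist (Speaker); then Ivanova, Moreau and Szabo (Leader of the House); then Lund, Takahashi and Horvat (Chief Whip).
Ivanova, Moreau and Szabo all have date of appointment to current office 2000-05-21, so the next rule applies.
Among Ivanova, Moreau and Szabo, a Privy Counsellor before not a Privy Counsellor: Ivanova and Moreau (a Privy Counsellor) before Szabo (not a Privy Counsellor).
Ivanova and Moreau both have terms served 7 terms, so the next rule applies.
Among Ivanova and Moreau, alphabetically by surname: Ivanova before Moreau.
Among Lund, Takahashi and Horvat, by date of appointment to current office (earlier first): Lund and Takahashi (2009-12-23) before Horvat (2010-09-28).
Lund and Takahashi are each not a Privy Counsellor, so the next rule applies.
Lund and Takahashi both have terms served 7 terms, so the next rule applies.
Among Lund and Takahashi, alphabetically by surname: Lund before Takahashi.
Full order: Lindqvist, Ivanova, Moreau, Szabo, Lund, Takahashi, Horvat.

Lindqvist, Ivanova, Moreau, Szabo, Lund, Takahashi, Horvat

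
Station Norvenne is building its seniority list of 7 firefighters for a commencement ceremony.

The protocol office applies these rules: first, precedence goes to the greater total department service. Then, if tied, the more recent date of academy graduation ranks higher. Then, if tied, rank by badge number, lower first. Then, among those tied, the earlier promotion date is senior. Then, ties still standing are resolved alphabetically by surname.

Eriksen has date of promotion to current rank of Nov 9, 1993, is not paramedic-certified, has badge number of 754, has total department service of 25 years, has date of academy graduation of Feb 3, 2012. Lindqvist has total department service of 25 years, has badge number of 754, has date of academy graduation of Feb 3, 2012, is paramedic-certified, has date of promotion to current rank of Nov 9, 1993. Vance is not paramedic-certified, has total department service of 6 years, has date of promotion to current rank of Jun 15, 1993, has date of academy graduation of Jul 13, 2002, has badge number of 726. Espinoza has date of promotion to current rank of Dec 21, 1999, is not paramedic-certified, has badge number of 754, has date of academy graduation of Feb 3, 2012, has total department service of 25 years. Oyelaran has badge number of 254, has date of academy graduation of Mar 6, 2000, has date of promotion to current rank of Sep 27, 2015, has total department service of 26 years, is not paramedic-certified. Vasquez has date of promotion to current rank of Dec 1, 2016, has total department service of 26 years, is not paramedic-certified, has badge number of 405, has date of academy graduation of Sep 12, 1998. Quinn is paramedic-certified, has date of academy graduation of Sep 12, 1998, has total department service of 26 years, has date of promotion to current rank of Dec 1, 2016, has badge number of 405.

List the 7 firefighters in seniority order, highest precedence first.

By total department service (higher first): Oyelaran, Quinn and Vasquez (each 26 years); then Eriksen, Lindqvist and Espinoza (each 25 years); then Vance (6 years).
Among Oyelaran, Quinn and Vasquez, by date of academy graduation (later first): Oyelaran (Mar 6, 2000) before Quinn and Vasquez (Sep 12, 1998).
Quinn and Vasquez both have badge number 405, so the next rule applies.
Quinn and Vasquez both have date of promotion to current rank Dec 1, 2016, so the next rule applies.
Among Quinn and Vasquez, alphabetically by surname: Quinn before Vasquez.
Eriksen, Lindqvist and Espinoza all have date of academy graduation Feb 3, 2012, so the next rule applies.
Eriksen, Lindqvist and Espinoza all have badge number 754, so the next rule applies.
Among Eriksen, Lindqvist and Espinoza, by date of promotion to current rank (earlier first): Eriksen and Lindqvist (Nov 9, 1993) before Espinoza (Dec 21, 1999).
Among Eriksen and Lindqvist, alphabetically by surname: Eriksen before Lindqvist.
Full order: Oyelaran, Quinn, Vasquez, Eriksen, Lindqvist, Espinoza, Vance.

Oyelaran, Quinn, Vasquez, Eriksen, Lindqvist, Espinoza, Vance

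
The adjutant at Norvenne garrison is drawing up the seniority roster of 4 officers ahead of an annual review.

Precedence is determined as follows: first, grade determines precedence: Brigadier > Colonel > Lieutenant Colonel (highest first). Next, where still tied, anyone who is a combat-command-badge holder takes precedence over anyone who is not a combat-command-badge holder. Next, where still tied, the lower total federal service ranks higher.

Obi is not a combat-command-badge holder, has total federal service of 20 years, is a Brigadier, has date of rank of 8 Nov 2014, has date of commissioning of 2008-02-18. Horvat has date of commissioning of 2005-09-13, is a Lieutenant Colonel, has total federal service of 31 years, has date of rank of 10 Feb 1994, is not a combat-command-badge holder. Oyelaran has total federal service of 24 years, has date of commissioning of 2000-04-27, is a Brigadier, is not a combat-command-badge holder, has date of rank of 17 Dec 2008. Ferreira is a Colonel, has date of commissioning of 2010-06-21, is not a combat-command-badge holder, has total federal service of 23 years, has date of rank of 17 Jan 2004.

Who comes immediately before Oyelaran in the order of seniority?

Obi

By grade: Obi and Oyelaran (Brigadier); then Ferreira (Colonel); then Horvat (Lieutenant Colonel).
Obi and Oyelaran are each not a combat-command-badge holder, so the next rule applies.
Among Obi and Oyelaran, by total federal service (lower first): Obi (20 years) before Oyelaran (24 years).
Order: Obi, Oyelaran, Ferreira, Horvat.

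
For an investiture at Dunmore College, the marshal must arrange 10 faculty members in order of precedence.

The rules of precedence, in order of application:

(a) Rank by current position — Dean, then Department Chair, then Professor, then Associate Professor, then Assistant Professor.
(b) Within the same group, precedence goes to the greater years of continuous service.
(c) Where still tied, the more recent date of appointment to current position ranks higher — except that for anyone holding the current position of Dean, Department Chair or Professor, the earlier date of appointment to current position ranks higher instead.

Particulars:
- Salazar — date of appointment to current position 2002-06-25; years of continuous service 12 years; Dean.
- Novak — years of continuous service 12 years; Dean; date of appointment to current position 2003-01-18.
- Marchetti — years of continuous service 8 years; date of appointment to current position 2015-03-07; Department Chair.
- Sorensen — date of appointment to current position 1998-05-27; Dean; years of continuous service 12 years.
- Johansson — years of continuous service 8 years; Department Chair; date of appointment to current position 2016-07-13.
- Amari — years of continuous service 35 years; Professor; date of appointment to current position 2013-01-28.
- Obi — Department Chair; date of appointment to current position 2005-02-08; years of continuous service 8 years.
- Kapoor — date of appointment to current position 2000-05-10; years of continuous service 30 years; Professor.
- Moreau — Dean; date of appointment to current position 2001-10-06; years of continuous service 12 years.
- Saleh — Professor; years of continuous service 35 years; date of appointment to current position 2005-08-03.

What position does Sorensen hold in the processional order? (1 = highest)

By current position: Sorensen, Moreau, Salazar and Novak (Dean); then Obi, Marchetti and Johansson (Department Chair); then Saleh, Amari and Kapoor (Professor).
Sorensen, Moreau, Salazar and Novak all have years of continuous service 12 years, so the next rule applies.
Among Sorensen, Moreau, Salazar and Novak, by date of appointment to current position (earlier first) (reversed rule for this group): Sorensen (1998-05-27) before Moreau (2001-10-06) before Salazar (2002-06-25) before Novak (2003-01-18).
Obi, Marchetti and Johansson all have years of continuous service 8 years, so the next rule applies.
Among Obi, Marchetti and Johansson, by date of appointment to current position (earlier first) (reversed rule for this group): Obi (2005-02-08) before Marchetti (2015-03-07) before Johansson (2016-07-13).
Among Saleh, Amari and Kapoor, by years of continuous service (higher first): Saleh and Amari (35 years) before Kapoor (30 years).
Among Saleh and Amari, by date of appointment to current position (earlier first) (reversed rule for this group): Saleh (2005-08-03) before Amari (2013-01-28).
Order: Sorensen, Moreau, Salazar, Novak, Obi, Marchetti, Johansson, Saleh, Amari, Kapoor. So position 1.

1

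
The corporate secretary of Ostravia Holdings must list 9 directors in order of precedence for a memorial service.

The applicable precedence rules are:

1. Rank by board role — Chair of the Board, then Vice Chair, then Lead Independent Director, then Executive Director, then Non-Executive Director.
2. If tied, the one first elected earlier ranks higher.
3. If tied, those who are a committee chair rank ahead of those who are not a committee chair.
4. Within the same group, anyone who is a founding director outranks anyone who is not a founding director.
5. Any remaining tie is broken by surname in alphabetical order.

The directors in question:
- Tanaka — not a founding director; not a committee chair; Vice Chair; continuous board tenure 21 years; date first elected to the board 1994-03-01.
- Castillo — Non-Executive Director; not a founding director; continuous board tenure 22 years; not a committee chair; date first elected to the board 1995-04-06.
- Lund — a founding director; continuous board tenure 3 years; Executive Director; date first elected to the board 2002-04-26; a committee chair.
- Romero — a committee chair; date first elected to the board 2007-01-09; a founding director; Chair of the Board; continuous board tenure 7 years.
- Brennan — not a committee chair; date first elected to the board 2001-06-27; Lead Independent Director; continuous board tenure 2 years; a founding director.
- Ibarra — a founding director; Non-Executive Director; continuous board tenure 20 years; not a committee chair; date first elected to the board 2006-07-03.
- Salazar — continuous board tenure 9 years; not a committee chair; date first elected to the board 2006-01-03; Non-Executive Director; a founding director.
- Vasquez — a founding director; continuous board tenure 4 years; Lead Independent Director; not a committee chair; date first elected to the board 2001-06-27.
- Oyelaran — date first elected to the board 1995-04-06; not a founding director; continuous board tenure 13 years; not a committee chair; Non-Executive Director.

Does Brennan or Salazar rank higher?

Brennan

By board role: Romero (Chair of the Board); then Tanaka (Vice Chair); then Brennan and Vasquez (Lead Independent Director); then Lund (Executive Director); then Castillo, Oyelaran, Salazar and Ibarra (Non-Executive Director).
Brennan and Vasquez both have date first elected to the board 2001-06-27, so the next rule applies.
Brennan and Vasquez are each not a committee chair, so the next rule applies.
Brennan and Vasquez are each a founding director, so the next rule applies.
Among Brennan and Vasquez, alphabetically by surname: Brennan before Vasquez.
Among Castillo, Oyelaran, Salazar and Ibarra, by date first elected to the board (earlier first): Castillo and Oyelaran (1995-04-06) before Salazar (2006-01-03) before Ibarra (2006-07-03).
Castillo and Oyelaran are each not a committee chair, so the next rule applies.
Castillo and Oyelaran are each not a founding director, so the next rule applies.
Among Castillo and Oyelaran, alphabetically by surname: Castillo before Oyelaran.
So Brennan takes precedence.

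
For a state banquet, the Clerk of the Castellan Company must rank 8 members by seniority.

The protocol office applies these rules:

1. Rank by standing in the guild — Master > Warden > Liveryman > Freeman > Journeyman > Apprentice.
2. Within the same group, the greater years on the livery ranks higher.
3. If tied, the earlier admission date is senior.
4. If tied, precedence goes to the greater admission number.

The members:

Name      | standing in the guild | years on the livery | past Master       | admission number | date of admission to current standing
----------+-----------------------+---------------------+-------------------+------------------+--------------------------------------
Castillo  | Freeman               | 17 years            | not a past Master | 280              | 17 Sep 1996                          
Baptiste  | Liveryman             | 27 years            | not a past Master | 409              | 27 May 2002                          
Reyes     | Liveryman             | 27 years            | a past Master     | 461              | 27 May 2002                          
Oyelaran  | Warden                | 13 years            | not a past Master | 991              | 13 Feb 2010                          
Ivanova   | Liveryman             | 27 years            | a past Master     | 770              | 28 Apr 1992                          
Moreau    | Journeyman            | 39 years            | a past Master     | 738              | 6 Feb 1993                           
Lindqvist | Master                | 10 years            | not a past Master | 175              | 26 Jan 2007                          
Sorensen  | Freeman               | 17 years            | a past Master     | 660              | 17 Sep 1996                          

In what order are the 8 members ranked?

By standing in the guild: Lindqvist (Master); then Oyelaran (Warden); then Ivanova, Reyes and Baptiste (Liveryman); then Sorensen and Castillo (Freeman); then Moreau (Journeyman).
Ivanova, Reyes and Baptiste all have years on the livery 27 years, so the next rule applies.
Among Ivanova, Reyes and Baptiste, by date of admission to current standing (earlier first): Ivanova (28 Apr 1992) before Reyes and Baptiste (27 May 2002).
Among Reyes and Baptiste, by admission number (higher first): Reyes (461) before Baptiste (409).
Sorensen and Castillo both have years on the livery 17 years, so the next rule applies.
Sorensen and Castillo both have date of admission to current standing 17 Sep 1996, so the next rule applies.
Among Sorensen and Castillo, by admission number (higher first): Sorensen (660) before Castillo (280).
Full order: Lindqvist, Oyelaran, Ivanova, Reyes, Baptiste, Sorensen, Castillo, Moreau.

Lindqvist, Oyelaran, Ivanova, Reyes, Baptiste, Sorensen, Castillo, Moreau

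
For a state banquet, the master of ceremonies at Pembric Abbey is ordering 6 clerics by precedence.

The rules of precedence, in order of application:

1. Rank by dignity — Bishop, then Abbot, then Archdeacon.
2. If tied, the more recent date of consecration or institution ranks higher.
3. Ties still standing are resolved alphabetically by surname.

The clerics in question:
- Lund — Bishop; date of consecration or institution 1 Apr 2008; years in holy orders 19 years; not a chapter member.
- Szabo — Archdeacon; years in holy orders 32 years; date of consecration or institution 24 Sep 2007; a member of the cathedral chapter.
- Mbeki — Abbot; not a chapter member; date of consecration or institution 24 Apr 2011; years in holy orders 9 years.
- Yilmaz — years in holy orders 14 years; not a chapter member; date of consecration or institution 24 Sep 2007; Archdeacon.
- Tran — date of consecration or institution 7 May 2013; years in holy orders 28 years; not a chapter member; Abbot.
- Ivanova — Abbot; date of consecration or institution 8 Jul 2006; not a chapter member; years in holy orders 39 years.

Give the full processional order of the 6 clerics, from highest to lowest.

By dignity: Lund (Bishop); then Tran, Mbeki and Ivanova (Abbot); then Szabo and Yilmaz (Archdeacon).
Among Tran, Mbeki and Ivanova, by date of consecration or institution (later first): Tran (7 May 2013) before Mbeki (24 Apr 2011) before Ivanova (8 Jul 2006).
Szabo and Yilmaz both have date of consecration or institution 24 Sep 2007, so the next rule applies.
Among Szabo and Yilmaz, alphabetically by surname: Szabo before Yilmaz.
Full order: Lund, Tran, Mbeki, Ivanova, Szabo, Yilmaz.

Lund, Tran, Mbeki, Ivanova, Szabo, Yilmaz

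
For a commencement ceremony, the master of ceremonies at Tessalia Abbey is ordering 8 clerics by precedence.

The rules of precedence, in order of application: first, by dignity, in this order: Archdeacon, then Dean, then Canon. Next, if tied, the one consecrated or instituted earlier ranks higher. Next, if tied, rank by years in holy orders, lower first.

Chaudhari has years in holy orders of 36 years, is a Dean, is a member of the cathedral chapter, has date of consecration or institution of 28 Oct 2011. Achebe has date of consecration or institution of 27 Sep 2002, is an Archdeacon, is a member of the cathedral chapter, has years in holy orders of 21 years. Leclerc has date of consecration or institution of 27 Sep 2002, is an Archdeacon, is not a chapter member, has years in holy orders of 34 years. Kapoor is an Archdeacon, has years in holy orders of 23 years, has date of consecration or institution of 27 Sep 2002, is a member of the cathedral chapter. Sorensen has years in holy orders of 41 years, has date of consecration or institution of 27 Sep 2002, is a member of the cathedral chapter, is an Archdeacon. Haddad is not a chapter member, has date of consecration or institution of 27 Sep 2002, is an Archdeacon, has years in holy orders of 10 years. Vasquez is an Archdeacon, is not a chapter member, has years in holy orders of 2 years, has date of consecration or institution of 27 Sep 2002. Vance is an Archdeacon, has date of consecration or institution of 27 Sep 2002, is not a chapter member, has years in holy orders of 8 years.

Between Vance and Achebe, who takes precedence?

By dignity: Vasquez, Vance, Haddad, Achebe, Kapoor, Leclerc and Sorensen (Archdeacon); then Chaudhari (Dean).
Vasquez, Vance, Haddad, Achebe, Kapoor, Leclerc and Sorensen all have date of consecration or institution 27 Sep 2002, so the next rule applies.
Among Vasquez, Vance, Haddad, Achebe, Kapoor, Leclerc and Sorensen, by years in holy orders (lower first): Vasquez (2 years) before Vance (8 years) before Haddad (10 years) before Achebe (21 years) before Kapoor (23 years) before Leclerc (34 years) before Sorensen (41 years).
So Vance takes precedence.

Vance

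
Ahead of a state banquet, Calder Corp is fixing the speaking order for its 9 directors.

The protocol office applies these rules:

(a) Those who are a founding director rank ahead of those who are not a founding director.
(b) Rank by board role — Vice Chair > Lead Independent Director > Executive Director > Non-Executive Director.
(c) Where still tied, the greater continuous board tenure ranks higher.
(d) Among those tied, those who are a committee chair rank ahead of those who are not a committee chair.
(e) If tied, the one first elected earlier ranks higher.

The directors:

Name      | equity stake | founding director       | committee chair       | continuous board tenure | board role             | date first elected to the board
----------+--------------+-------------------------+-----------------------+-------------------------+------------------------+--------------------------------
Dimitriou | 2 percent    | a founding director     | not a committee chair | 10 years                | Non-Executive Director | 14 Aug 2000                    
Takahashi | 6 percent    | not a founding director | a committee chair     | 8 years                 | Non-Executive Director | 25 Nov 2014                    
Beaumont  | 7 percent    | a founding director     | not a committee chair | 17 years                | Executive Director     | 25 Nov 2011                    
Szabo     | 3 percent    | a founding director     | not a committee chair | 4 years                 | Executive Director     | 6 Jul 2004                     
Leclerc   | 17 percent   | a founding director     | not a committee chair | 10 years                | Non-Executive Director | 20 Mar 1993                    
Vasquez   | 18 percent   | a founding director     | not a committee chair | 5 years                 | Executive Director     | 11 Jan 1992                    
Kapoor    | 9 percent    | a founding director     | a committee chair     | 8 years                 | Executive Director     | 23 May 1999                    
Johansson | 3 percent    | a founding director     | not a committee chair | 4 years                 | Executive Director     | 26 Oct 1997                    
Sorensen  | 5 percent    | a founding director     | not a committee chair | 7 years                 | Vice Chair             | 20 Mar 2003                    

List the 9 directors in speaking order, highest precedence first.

Sorensen, Beaumont, Kapoor, Vasquez, Johansson, Szabo, Leclerc, Dimitriou, Takahashi

By the first rule: Sorensen, Beaumont, Kapoor, Vasquez, Johansson, Szabo, Leclerc and Dimitriou (each a founding director); then Takahashi (not a founding director).
Among Sorensen, Beaumont, Kapoor, Vasquez, Johansson, Szabo, Leclerc and Dimitriou, by board role: Sorensen (Vice Chair) before Beaumont, Kapoor, Vasquez, Johansson and Szabo (Executive Director) before Leclerc and Dimitriou (Non-Executive Director).
Among Beaumont, Kapoor, Vasquez, Johansson and Szabo, by continuous board tenure (higher first): Beaumont (17 years) before Kapoor (8 years) before Vasquez (5 years) before Johansson and Szabo (4 years).
Johansson and Szabo are each not a committee chair, so the next rule applies.
Among Johansson and Szabo, by date first elected to the board (earlier first): Johansson (26 Oct 1997) before Szabo (6 Jul 2004).
Leclerc and Dimitriou both have continuous board tenure 10 years, so the next rule applies.
Leclerc and Dimitriou are each not a committee chair, so the next rule applies.
Among Leclerc and Dimitriou, by date first elected to the board (earlier first): Leclerc (20 Mar 1993) before Dimitriou (14 Aug 2000).
Full order: Sorensen, Beaumont, Kapoor, Vasquez, Johansson, Szabo, Leclerc, Dimitriou, Takahashi.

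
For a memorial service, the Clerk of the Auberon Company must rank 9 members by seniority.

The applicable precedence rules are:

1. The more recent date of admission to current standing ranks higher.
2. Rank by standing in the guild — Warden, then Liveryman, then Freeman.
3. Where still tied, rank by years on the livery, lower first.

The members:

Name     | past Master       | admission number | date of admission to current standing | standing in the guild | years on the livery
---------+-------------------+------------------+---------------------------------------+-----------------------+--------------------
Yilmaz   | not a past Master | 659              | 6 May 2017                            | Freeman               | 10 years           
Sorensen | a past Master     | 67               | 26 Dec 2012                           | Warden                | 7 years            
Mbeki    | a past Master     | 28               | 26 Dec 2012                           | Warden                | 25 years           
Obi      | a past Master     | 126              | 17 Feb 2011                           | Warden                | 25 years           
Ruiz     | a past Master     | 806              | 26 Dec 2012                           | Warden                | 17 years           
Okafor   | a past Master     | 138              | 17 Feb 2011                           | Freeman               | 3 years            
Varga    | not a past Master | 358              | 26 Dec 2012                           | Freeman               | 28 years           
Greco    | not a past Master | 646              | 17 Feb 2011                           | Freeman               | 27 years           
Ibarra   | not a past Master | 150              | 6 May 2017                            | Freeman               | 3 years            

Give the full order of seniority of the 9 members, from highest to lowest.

By date of admission to current standing (later first): Ibarra and Yilmaz (both 6 May 2017); then Sorensen, Ruiz, Mbeki and Varga (each 26 Dec 2012); then Obi, Okafor and Greco (each 17 Feb 2011).
Ibarra and Yilmaz are each Freeman, so the next rule applies.
Among Ibarra and Yilmaz, by years on the livery (lower first): Ibarra (3 years) before Yilmaz (10 years).
Among Sorensen, Ruiz, Mbeki and Varga, by standing in the guild: Sorensen, Ruiz and Mbeki (Warden) before Varga (Freeman).
Among Sorensen, Ruiz and Mbeki, by years on the livery (lower first): Sorensen (7 years) before Ruiz (17 years) before Mbeki (25 years).
Among Obi, Okafor and Greco, by standing in the guild: Obi (Warden) before Okafor and Greco (Freeman).
Among Okafor and Greco, by years on the livery (lower first): Okafor (3 years) before Greco (27 years).
Full order: Ibarra, Yilmaz, Sorensen, Ruiz, Mbeki, Varga, Obi, Okafor, Greco.

Ibarra, Yilmaz, Sorensen, Ruiz, Mbeki, Varga, Obi, Okafor, Greco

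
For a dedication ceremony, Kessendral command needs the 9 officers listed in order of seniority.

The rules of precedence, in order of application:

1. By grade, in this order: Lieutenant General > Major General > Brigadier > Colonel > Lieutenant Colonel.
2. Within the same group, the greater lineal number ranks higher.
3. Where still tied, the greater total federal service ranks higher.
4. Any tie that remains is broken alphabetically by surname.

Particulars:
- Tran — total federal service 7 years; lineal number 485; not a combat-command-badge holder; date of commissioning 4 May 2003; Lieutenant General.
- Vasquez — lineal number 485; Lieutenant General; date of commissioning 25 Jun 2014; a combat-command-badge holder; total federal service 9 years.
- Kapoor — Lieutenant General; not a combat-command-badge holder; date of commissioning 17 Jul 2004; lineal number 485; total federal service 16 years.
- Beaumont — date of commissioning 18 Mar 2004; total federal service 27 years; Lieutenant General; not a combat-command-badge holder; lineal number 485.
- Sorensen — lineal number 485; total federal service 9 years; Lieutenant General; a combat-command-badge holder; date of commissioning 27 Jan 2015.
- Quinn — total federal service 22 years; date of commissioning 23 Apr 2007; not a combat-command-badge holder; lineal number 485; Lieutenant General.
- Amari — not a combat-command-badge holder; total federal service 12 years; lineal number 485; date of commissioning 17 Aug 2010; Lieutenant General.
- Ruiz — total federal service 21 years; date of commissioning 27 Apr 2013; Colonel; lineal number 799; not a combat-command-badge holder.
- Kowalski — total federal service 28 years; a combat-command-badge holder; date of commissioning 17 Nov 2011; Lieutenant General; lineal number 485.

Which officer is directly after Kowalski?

By grade: Kowalski, Beaumont, Quinn, Kapoor, Amari, Sorensen, Vasquez and Tran (Lieutenant General); then Ruiz (Colonel).
Kowalski, Beaumont, Quinn, Kapoor, Amari, Sorensen, Vasquez and Tran all have lineal number 485, so the next rule applies.
Among Kowalski, Beaumont, Quinn, Kapoor, Amari, Sorensen, Vasquez and Tran, by total federal service (higher first): Kowalski (28 years) before Beaumont (27 years) before Quinn (22 years) before Kapoor (16 years) before Amari (12 years) before Sorensen and Vasquez (9 years) before Tran (7 years).
Among Sorensen and Vasquez, alphabetically by surname: Sorensen before Vasquez.
Order: Kowalski, Beaumont, Quinn, Kapoor, Amari, Sorensen, Vasquez, Tran, Ruiz.

Beaumont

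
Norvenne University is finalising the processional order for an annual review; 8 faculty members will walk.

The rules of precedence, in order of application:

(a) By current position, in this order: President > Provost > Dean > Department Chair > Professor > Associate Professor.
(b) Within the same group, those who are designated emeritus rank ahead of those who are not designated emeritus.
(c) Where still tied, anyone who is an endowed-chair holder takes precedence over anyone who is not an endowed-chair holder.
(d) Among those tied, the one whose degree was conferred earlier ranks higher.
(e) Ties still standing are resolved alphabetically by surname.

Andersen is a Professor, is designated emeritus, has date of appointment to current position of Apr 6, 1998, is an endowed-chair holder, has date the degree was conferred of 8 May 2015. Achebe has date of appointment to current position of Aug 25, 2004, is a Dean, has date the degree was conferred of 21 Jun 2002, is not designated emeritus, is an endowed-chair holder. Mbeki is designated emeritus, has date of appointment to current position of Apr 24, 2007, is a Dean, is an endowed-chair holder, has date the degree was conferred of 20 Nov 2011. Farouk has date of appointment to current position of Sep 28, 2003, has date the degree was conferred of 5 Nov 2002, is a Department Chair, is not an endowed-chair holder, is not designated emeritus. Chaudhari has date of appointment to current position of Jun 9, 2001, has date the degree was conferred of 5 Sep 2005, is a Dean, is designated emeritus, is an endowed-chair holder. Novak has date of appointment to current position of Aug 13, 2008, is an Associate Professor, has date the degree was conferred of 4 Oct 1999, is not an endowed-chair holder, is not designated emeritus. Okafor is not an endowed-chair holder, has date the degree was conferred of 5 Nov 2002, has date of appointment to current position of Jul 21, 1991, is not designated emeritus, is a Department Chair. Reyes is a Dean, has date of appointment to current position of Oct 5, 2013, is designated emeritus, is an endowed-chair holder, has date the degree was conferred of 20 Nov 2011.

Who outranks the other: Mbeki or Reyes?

Mbeki

By current position: Chaudhari, Mbeki, Reyes and Achebe (Dean); then Farouk and Okafor (Department Chair); then Andersen (Professor); then Novak (Associate Professor).
Among Chaudhari, Mbeki, Reyes and Achebe, designated emeritus before not designated emeritus: Chaudhari, Mbeki and Reyes (designated emeritus) before Achebe (not designated emeritus).
Chaudhari, Mbeki and Reyes are each an endowed-chair holder, so the next rule applies.
Among Chaudhari, Mbeki and Reyes, by date the degree was conferred (earlier first): Chaudhari (5 Sep 2005) before Mbeki and Reyes (20 Nov 2011).
Among Mbeki and Reyes, alphabetically by surname: Mbeki before Reyes.
Farouk and Okafor are each not designated emeritus, so the next rule applies.
Farouk and Okafor are each not an endowed-chair holder, so the next rule applies.
Farouk and Okafor both have date the degree was conferred 5 Nov 2002, so the next rule applies.
Among Farouk and Okafor, alphabetically by surname: Farouk before Okafor.
So Mbeki takes precedence.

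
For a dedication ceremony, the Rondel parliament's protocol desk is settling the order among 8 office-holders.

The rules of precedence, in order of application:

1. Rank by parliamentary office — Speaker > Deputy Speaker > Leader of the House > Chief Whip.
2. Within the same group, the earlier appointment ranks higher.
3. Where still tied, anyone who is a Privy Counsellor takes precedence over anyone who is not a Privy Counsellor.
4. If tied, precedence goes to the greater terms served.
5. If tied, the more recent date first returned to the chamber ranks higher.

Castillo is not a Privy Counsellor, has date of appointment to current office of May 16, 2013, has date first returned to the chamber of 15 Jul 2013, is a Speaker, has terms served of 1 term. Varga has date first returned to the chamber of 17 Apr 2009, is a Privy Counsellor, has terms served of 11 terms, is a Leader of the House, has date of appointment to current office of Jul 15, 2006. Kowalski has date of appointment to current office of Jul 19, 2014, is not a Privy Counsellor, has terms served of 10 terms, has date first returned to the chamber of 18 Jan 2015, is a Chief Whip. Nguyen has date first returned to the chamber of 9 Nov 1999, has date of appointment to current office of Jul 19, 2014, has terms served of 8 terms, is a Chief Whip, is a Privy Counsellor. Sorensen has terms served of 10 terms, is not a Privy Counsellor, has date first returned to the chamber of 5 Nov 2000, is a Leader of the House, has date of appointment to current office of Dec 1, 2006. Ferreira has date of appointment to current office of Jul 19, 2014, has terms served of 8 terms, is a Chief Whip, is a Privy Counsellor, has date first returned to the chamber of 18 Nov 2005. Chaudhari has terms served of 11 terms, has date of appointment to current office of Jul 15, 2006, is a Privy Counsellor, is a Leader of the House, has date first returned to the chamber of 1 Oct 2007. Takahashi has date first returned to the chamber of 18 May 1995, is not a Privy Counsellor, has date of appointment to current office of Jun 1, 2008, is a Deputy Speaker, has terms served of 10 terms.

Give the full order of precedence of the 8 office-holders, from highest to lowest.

By parliamentary office: Castillo (Speaker); then Takahashi (Deputy Speaker); then Varga, Chaudhari and Sorensen (Leader of the House); then Ferreira, Nguyen and Kowalski (Chief Whip).
Among Varga, Chaudhari and Sorensen, by date of appointment to current office (earlier first): Varga and Chaudhari (Jul 15, 2006) before Sorensen (Dec 1, 2006).
Varga and Chaudhari are each a Privy Counsellor, so the next rule applies.
Varga and Chaudhari both have terms served 11 terms, so the next rule applies.
Among Varga and Chaudhari, by date first returned to the chamber (later first): Varga (17 Apr 2009) before Chaudhari (1 Oct 2007).
Ferreira, Nguyen and Kowalski all have date of appointment to current office Jul 19, 2014, so the next rule applies.
Among Ferreira, Nguyen and Kowalski, a Privy Counsellor before not a Privy Counsellor: Ferreira and Nguyen (a Privy Counsellor) before Kowalski (not a Privy Counsellor).
Ferreira and Nguyen both have terms served 8 terms, so the next rule applies.
Among Ferreira and Nguyen, by date first returned to the chamber (later first): Ferreira (18 Nov 2005) before Nguyen (9 Nov 1999).
Full order: Castillo, Takahashi, Varga, Chaudhari, Sorensen, Ferreira, Nguyen, Kowalski.

Castillo, Takahashi, Varga, Chaudhari, Sorensen, Ferreira, Nguyen, Kowalski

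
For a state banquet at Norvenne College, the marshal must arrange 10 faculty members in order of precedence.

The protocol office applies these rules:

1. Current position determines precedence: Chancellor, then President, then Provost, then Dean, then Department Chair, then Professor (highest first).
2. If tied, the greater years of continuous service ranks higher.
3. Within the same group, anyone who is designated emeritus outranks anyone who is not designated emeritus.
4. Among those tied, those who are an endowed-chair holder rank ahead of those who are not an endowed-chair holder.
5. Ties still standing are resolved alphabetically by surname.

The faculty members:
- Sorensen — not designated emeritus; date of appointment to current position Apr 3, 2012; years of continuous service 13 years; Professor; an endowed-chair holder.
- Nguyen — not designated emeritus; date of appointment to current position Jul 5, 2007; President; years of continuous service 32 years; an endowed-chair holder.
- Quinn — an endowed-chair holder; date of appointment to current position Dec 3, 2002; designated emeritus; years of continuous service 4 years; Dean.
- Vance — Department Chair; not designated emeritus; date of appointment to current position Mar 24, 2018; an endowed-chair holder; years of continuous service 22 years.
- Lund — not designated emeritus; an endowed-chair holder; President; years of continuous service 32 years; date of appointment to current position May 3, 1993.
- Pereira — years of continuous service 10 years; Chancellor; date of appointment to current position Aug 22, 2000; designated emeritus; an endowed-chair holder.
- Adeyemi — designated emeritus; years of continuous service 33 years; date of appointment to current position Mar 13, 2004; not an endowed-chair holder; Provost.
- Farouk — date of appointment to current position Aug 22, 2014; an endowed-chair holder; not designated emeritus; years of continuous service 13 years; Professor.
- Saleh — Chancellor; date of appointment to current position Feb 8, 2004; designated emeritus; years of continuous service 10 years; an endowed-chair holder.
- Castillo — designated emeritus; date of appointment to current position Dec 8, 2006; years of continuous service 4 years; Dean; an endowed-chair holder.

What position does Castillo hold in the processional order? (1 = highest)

By current position: Pereira and Saleh (Chancellor); then Lund and Nguyen (President); then Adeyemi (Provost); then Castillo and Quinn (Dean); then Vance (Department Chair); then Farouk and Sorensen (Professor).
Pereira and Saleh both have years of continuous service 10 years, so the next rule applies.
Pereira and Saleh are each designated emeritus, so the next rule applies.
Pereira and Saleh are each an endowed-chair holder, so the next rule applies.
Among Pereira and Saleh, alphabetically by surname: Pereira before Saleh.
Lund and Nguyen both have years of continuous service 32 years, so the next rule applies.
Lund and Nguyen are each not designated emeritus, so the next rule applies.
Lund and Nguyen are each an endowed-chair holder, so the next rule applies.
Among Lund and Nguyen, alphabetically by surname: Lund before Nguyen.
Castillo and Quinn both have years of continuous service 4 years, so the next rule applies.
Castillo and Quinn are each designated emeritus, so the next rule applies.
Castillo and Quinn are each an endowed-chair holder, so the next rule applies.
Among Castillo and Quinn, alphabetically by surname: Castillo before Quinn.
Farouk and Sorensen both have years of continuous service 13 years, so the next rule applies.
Farouk and Sorensen are each not designated emeritus, so the next rule applies.
Farouk and Sorensen are each an endowed-chair holder, so the next rule applies.
Among Farouk and Sorensen, alphabetically by surname: Farouk before Sorensen.
Order: Pereira, Saleh, Lund, Nguyen, Adeyemi, Castillo, Quinn, Vance, Farouk, Sorensen. So position 6.

6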